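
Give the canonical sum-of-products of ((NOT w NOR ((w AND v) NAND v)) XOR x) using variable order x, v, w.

Σm(3, 4, 5, 6) = (NOT x AND v AND w) OR (x AND NOT v AND NOT w) OR (x AND NOT v AND w) OR (x AND v AND NOT w)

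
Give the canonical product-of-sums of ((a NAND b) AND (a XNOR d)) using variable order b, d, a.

ΠM(1, 2, 5, 6, 7) = (b OR d OR NOT a) AND (b OR NOT d OR a) AND (NOT b OR d OR NOT a) AND (NOT b OR NOT d OR a) AND (NOT b OR NOT d OR NOT a)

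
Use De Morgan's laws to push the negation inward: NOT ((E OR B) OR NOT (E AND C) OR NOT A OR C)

NOT (E OR B) AND (E AND C) AND A AND NOT C
De Morgan's: NOT(OR of terms) = AND of negations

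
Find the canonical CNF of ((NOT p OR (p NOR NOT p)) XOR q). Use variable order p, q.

(p OR NOT q) AND (NOT p OR q)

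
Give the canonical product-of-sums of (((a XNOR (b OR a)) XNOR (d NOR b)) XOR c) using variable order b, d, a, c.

ΠM(1, 3, 4, 6, 9, 10, 13, 14) = (b OR d OR a OR NOT c) AND (b OR d OR NOT a OR NOT c) AND (b OR NOT d OR a OR c) AND (b OR NOT d OR NOT a OR c) AND (NOT b OR d OR a OR NOT c) AND (NOT b OR d OR NOT a OR c) AND (NOT b OR NOT d OR a OR NOT c) AND (NOT b OR NOT d OR NOT a OR c)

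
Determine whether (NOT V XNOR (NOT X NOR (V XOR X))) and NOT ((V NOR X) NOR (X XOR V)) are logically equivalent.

No. Counterexample: with V=0, X=0, Expression 1 = 0 but Expression 2 = 1.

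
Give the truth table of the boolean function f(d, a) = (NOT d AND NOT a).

d | a | Output
--------------
0 | 0 | 1
0 | 1 | 0
1 | 0 | 0
1 | 1 | 0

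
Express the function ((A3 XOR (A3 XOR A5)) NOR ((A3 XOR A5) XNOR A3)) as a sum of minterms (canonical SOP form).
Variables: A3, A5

Σm() = FALSE (no minterms)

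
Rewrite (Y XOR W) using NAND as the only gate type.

((Y NAND (Y NAND W)) NAND (W NAND (Y NAND W)))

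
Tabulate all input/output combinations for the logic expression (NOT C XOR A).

A | C | Output
--------------
0 | 0 | 1
0 | 1 | 0
1 | 0 | 0
1 | 1 | 1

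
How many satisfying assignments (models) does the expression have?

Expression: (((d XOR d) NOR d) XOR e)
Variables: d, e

Satisfying assignments: (0,0), (1,1)
Count: 2 out of 4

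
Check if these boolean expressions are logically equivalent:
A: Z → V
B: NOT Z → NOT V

No, Inverse is not equivalent to original (counterexample: Z=0, V=1)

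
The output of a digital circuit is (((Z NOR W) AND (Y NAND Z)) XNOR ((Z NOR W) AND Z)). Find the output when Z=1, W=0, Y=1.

Substituting: (((1 NOR 0) AND (1 NAND 1)) XNOR ((1 NOR 0) AND 1))
= 1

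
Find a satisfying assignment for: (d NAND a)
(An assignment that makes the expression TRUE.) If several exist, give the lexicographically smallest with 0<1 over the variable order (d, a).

d=0, a=0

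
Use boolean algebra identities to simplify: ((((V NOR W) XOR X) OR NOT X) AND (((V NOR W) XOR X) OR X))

By distribution ((E OR v) AND (E OR NOT v) = E):
= ((V NOR W) XOR X)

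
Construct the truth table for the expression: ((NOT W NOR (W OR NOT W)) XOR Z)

Z | W | Output
--------------
0 | 0 | 0
0 | 1 | 0
1 | 0 | 1
1 | 1 | 1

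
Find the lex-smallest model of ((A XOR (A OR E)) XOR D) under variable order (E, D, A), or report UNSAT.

E=0, D=1, A=0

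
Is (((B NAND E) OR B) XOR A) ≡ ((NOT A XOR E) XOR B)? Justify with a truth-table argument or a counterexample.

No. Counterexample: with A=0, E=0, B=1, Expression 1 = 1 but Expression 2 = 0.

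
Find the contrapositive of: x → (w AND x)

Contrapositive: NOT (w AND x) → NOT x
Note: A statement and its contrapositive are logically equivalent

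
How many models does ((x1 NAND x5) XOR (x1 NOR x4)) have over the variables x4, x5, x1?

Satisfying assignments: (0,0,1), (1,0,0), (1,0,1), (1,1,0)
Count: 4 out of 8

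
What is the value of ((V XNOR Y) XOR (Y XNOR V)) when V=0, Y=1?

Substituting: ((0 XNOR 1) XOR (1 XNOR 0))
= 0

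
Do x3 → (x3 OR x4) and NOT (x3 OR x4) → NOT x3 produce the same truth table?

Yes, Contrapositive is always equivalent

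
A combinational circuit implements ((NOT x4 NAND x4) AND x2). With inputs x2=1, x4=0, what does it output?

Substituting: ((NOT 0 NAND 0) AND 1)
= 1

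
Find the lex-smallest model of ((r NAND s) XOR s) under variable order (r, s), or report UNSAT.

r=0, s=0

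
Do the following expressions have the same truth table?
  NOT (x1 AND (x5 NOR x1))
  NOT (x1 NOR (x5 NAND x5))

No. Counterexample: with x5=1, x1=0, Expression 1 = 1 but Expression 2 = 0.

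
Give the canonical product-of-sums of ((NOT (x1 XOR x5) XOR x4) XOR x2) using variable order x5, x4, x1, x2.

ΠM(1, 2, 4, 7, 8, 11, 13, 14) = (x5 OR x4 OR x1 OR NOT x2) AND (x5 OR x4 OR NOT x1 OR x2) AND (x5 OR NOT x4 OR x1 OR x2) AND (x5 OR NOT x4 OR NOT x1 OR NOT x2) AND (NOT x5 OR x4 OR x1 OR x2) AND (NOT x5 OR x4 OR NOT x1 OR NOT x2) AND (NOT x5 OR NOT x4 OR x1 OR NOT x2) AND (NOT x5 OR NOT x4 OR NOT x1 OR x2)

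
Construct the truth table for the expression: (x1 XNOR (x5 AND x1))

x5 | x1 | Output
----------------
0 | 0 | 1
0 | 1 | 0
1 | 0 | 1
1 | 1 | 1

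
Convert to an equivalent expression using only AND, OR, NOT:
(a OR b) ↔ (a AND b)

((a OR b) AND (a AND b)) OR (NOT (a OR b) AND NOT (a AND b))
(Biconditional = both true or both false)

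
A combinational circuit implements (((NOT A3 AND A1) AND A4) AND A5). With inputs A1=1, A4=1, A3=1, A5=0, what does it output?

Substituting: (((NOT 1 AND 1) AND 1) AND 0)
= 0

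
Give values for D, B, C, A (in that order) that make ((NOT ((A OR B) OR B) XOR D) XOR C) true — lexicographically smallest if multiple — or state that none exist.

D=0, B=0, C=0, A=0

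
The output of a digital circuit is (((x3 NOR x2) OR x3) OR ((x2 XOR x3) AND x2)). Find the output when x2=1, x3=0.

Substituting: (((0 NOR 1) OR 0) OR ((1 XOR 0) AND 1))
= 1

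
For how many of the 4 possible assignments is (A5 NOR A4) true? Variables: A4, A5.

Satisfying assignments: (0,0)
Count: 1 out of 4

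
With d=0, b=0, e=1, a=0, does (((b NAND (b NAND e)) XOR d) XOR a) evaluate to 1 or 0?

Substituting: (((0 NAND (0 NAND 1)) XOR 0) XOR 0)
= 1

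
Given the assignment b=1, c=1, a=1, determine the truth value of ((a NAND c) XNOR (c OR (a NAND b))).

Substituting: ((1 NAND 1) XNOR (1 OR (1 NAND 1)))
= 0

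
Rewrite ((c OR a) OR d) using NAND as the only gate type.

((((c NAND c) NAND (a NAND a)) NAND ((c NAND c) NAND (a NAND a))) NAND (d NAND d))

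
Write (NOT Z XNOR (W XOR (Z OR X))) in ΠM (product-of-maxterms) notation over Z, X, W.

ΠM(0, 3, 4, 6) = (Z OR X OR W) AND (Z OR NOT X OR NOT W) AND (NOT Z OR X OR W) AND (NOT Z OR NOT X OR W)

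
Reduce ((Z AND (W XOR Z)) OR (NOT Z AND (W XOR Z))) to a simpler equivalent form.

By distribution ((E AND v) OR (E AND NOT v) = E):
= (W XOR Z)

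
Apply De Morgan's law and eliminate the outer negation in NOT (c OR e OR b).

NOT c AND NOT e AND NOT b
De Morgan's: NOT(OR of terms) = AND of negations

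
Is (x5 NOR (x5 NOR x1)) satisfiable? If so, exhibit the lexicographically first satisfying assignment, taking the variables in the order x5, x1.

x5=0, x1=1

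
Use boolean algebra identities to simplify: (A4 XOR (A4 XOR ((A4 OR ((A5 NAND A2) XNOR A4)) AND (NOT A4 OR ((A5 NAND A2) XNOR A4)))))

By XOR self-cancellation ((E XOR v) XOR v = E) then distribution ((E OR v) AND (E OR NOT v) = E):
= ((A5 NAND A2) XNOR A4)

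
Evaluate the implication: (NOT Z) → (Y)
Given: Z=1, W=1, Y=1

Antecedent (NOT Z) = 0; consequent (Y) = 1.
0 → 1 = 1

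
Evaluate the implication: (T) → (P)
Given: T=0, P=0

Antecedent (T) = 0; consequent (P) = 0.
0 → 0 = 1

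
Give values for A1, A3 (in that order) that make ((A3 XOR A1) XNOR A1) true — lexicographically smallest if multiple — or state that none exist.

A1=0, A3=0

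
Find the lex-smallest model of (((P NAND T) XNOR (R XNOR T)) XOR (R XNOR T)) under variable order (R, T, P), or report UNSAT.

R=0, T=1, P=1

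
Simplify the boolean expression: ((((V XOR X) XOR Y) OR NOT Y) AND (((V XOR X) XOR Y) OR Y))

By distribution ((E OR v) AND (E OR NOT v) = E):
= ((V XOR X) XOR Y)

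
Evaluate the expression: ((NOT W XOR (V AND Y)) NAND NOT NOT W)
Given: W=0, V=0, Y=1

Substituting: ((NOT 0 XOR (0 AND 1)) NAND NOT NOT 0)
= 1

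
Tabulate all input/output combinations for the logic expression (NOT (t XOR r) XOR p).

t | r | p | Output
------------------
0 | 0 | 0 | 1
0 | 0 | 1 | 0
0 | 1 | 0 | 0
0 | 1 | 1 | 1
1 | 0 | 0 | 0
1 | 0 | 1 | 1
1 | 1 | 0 | 1
1 | 1 | 1 | 0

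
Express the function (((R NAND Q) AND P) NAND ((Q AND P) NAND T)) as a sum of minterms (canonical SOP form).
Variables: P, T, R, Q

Σm(0, 1, 2, 3, 4, 5, 6, 7, 11, 13, 15) = (NOT P AND NOT T AND NOT R AND NOT Q) OR (NOT P AND NOT T AND NOT R AND Q) OR (NOT P AND NOT T AND R AND NOT Q) OR (NOT P AND NOT T AND R AND Q) OR (NOT P AND T AND NOT R AND NOT Q) OR (NOT P AND T AND NOT R AND Q) OR (NOT P AND T AND R AND NOT Q) OR (NOT P AND T AND R AND Q) OR (P AND NOT T AND R AND Q) OR (P AND T AND NOT R AND Q) OR (P AND T AND R AND Q)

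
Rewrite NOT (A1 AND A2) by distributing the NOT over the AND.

NOT A1 OR NOT A2
De Morgan's: NOT(AND of terms) = OR of negations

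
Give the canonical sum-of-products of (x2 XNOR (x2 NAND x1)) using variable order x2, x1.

Σm(2) = (x2 AND NOT x1)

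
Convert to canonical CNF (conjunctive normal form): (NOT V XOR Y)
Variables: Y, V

(Y OR NOT V) AND (NOT Y OR V)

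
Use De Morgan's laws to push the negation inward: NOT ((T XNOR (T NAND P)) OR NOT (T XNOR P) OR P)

NOT (T XNOR (T NAND P)) AND (T XNOR P) AND NOT P
De Morgan's: NOT(OR of terms) = AND of negations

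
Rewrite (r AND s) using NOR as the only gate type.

((r NOR r) NOR (s NOR s))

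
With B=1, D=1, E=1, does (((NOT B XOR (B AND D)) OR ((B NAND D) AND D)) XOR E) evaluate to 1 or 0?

Substituting: (((NOT 1 XOR (1 AND 1)) OR ((1 NAND 1) AND 1)) XOR 1)
= 0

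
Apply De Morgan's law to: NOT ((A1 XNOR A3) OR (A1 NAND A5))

NOT (A1 XNOR A3) AND NOT (A1 NAND A5)
De Morgan's: NOT(OR of terms) = AND of negations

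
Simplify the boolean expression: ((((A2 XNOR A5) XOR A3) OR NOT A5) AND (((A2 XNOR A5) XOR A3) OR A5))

By distribution ((E OR v) AND (E OR NOT v) = E):
= ((A2 XNOR A5) XOR A3)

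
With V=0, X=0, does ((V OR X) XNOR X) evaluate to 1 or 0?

Substituting: ((0 OR 0) XNOR 0)
= 1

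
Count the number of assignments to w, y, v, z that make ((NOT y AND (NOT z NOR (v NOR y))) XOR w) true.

Satisfying assignments: (0,0,1,1), (1,0,0,0), (1,0,0,1), (1,0,1,0), (1,1,0,0), (1,1,0,1), (1,1,1,0), (1,1,1,1)
Count: 8 out of 16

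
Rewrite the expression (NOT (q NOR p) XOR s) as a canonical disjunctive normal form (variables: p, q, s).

(NOT p AND NOT q AND s) OR (NOT p AND q AND NOT s) OR (p AND NOT q AND NOT s) OR (p AND q AND NOT s)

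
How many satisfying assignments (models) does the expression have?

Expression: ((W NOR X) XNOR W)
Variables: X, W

Satisfying assignments: (1,0)
Count: 1 out of 4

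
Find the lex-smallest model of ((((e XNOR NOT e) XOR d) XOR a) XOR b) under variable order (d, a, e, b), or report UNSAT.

d=0, a=0, e=0, b=1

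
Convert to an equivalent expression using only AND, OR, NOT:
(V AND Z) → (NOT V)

NOT (V AND Z) OR (NOT V)
(Implication elimination: A → B = NOT A OR B)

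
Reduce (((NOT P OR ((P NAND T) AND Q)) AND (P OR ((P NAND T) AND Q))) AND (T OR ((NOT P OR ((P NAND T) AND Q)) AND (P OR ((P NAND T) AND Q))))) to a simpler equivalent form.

By absorption (E AND (E OR v) = E) then distribution ((E OR v) AND (E OR NOT v) = E):
= ((P NAND T) AND Q)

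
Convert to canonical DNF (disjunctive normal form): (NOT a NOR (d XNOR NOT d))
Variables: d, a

(NOT d AND a) OR (d AND a)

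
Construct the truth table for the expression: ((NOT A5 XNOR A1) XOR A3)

A5 | A1 | A3 | Output
---------------------
0 | 0 | 0 | 0
0 | 0 | 1 | 1
0 | 1 | 0 | 1
0 | 1 | 1 | 0
1 | 0 | 0 | 1
1 | 0 | 1 | 0
1 | 1 | 0 | 0
1 | 1 | 1 | 1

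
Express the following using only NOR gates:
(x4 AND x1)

((x4 NOR x4) NOR (x1 NOR x1))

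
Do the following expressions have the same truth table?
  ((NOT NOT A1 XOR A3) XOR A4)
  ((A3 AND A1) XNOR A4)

No. Counterexample: with A1=0, A3=0, A4=0, Expression 1 = 0 but Expression 2 = 1.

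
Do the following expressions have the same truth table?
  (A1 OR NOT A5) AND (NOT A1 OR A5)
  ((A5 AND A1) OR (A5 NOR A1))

Yes, they are equivalent — the two output columns agree on all 4 assignments:
A1 | A5 | Expression 1 | Expression 2
-------------------------------------
0 | 0 | 1 | 1
0 | 1 | 0 | 0
1 | 0 | 0 | 0
1 | 1 | 1 | 1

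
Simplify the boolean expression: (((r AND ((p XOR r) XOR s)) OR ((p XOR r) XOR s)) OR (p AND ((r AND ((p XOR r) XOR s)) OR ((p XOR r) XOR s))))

By absorption (E OR (E AND v) = E) then absorption (E OR (E AND v) = E):
= ((p XOR r) XOR s)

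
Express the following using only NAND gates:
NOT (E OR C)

(((E NAND E) NAND (C NAND C)) NAND ((E NAND E) NAND (C NAND C)))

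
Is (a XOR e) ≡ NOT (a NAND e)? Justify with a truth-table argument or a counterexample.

No. Counterexample: with a=0, e=1, Expression 1 = 1 but Expression 2 = 0.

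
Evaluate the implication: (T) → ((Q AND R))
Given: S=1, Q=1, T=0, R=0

Antecedent (T) = 0; consequent ((Q AND R)) = 0.
0 → 0 = 1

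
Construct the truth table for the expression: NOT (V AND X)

V | X | Output
--------------
0 | 0 | 1
0 | 1 | 1
1 | 0 | 1
1 | 1 | 0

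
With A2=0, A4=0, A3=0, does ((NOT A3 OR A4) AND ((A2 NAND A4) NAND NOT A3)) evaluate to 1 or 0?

Substituting: ((NOT 0 OR 0) AND ((0 NAND 0) NAND NOT 0))
= 0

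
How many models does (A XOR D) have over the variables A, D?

Satisfying assignments: (0,1), (1,0)
Count: 2 out of 4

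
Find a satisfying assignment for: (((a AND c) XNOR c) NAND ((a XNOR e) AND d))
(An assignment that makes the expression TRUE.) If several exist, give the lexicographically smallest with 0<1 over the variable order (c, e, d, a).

c=0, e=0, d=0, a=0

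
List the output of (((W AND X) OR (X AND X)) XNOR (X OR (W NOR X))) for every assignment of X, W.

X | W | Output
--------------
0 | 0 | 0
0 | 1 | 1
1 | 0 | 1
1 | 1 | 1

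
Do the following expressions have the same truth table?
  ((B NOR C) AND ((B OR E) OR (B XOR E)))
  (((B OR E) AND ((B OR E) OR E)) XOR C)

No. Counterexample: with E=0, B=0, C=1, Expression 1 = 0 but Expression 2 = 1.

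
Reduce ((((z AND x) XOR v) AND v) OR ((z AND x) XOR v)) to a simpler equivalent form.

By absorption (E OR (E AND v) = E):
= ((z AND x) XOR v)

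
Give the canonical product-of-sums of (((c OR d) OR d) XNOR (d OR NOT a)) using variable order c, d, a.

ΠM(0, 5) = (c OR d OR a) AND (NOT c OR d OR NOT a)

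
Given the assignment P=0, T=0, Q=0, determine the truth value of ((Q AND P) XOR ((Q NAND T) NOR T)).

Substituting: ((0 AND 0) XOR ((0 NAND 0) NOR 0))
= 0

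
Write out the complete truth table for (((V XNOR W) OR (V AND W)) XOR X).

X | W | V | Output
------------------
0 | 0 | 0 | 1
0 | 0 | 1 | 0
0 | 1 | 0 | 0
0 | 1 | 1 | 1
1 | 0 | 0 | 0
1 | 0 | 1 | 1
1 | 1 | 0 | 1
1 | 1 | 1 | 0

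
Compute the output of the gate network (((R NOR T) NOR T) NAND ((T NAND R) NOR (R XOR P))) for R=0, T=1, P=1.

Substituting: (((0 NOR 1) NOR 1) NAND ((1 NAND 0) NOR (0 XOR 1)))
= 1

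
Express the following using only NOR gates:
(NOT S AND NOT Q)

(((S NOR S) NOR (S NOR S)) NOR ((Q NOR Q) NOR (Q NOR Q)))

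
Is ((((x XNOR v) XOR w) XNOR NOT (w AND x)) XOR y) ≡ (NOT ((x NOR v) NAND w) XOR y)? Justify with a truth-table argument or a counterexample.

No. Counterexample: with y=0, w=0, v=0, x=0, Expression 1 = 1 but Expression 2 = 0.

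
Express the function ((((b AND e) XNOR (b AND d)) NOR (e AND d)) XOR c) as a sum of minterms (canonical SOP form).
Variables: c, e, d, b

Σm(3, 5, 8, 9, 10, 12, 14, 15) = (NOT c AND NOT e AND d AND b) OR (NOT c AND e AND NOT d AND b) OR (c AND NOT e AND NOT d AND NOT b) OR (c AND NOT e AND NOT d AND b) OR (c AND NOT e AND d AND NOT b) OR (c AND e AND NOT d AND NOT b) OR (c AND e AND d AND NOT b) OR (c AND e AND d AND b)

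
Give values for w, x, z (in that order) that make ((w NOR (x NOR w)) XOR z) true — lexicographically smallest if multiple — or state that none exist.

w=0, x=0, z=1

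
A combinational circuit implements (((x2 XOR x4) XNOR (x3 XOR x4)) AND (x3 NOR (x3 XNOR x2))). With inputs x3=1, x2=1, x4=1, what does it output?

Substituting: (((1 XOR 1) XNOR (1 XOR 1)) AND (1 NOR (1 XNOR 1)))
= 0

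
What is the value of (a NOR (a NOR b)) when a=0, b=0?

Substituting: (0 NOR (0 NOR 0))
= 0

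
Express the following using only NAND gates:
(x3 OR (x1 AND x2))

((x3 NAND x3) NAND (((x1 NAND x2) NAND (x1 NAND x2)) NAND ((x1 NAND x2) NAND (x1 NAND x2))))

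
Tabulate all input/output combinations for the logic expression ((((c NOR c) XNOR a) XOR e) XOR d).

e | c | a | d | Output
----------------------
0 | 0 | 0 | 0 | 0
0 | 0 | 0 | 1 | 1
0 | 0 | 1 | 0 | 1
0 | 0 | 1 | 1 | 0
0 | 1 | 0 | 0 | 1
0 | 1 | 0 | 1 | 0
0 | 1 | 1 | 0 | 0
0 | 1 | 1 | 1 | 1
1 | 0 | 0 | 0 | 1
1 | 0 | 0 | 1 | 0
1 | 0 | 1 | 0 | 0
1 | 0 | 1 | 1 | 1
1 | 1 | 0 | 0 | 0
1 | 1 | 0 | 1 | 1
1 | 1 | 1 | 0 | 1
1 | 1 | 1 | 1 | 0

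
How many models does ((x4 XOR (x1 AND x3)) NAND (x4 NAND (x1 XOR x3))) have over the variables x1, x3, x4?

Satisfying assignments: (0,0,0), (0,1,0), (0,1,1), (1,0,0), (1,0,1), (1,1,1)
Count: 6 out of 8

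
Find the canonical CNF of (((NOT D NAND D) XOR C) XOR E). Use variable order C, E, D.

(C OR NOT E OR D) AND (C OR NOT E OR NOT D) AND (NOT C OR E OR D) AND (NOT C OR E OR NOT D)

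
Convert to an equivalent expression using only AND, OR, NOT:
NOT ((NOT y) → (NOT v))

(NOT y) AND v
(Negated implication: NOT(A → B) = A AND NOT B)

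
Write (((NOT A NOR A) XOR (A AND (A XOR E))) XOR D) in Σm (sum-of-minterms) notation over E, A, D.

Σm(1, 2, 5, 7) = (NOT E AND NOT A AND D) OR (NOT E AND A AND NOT D) OR (E AND NOT A AND D) OR (E AND A AND D)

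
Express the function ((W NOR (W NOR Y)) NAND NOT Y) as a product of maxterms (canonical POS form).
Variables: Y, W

ΠM() = TRUE (no maxterms)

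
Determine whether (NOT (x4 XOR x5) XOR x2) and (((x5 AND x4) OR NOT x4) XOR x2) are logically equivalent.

No. Counterexample: with x5=1, x4=0, x2=0, Expression 1 = 0 but Expression 2 = 1.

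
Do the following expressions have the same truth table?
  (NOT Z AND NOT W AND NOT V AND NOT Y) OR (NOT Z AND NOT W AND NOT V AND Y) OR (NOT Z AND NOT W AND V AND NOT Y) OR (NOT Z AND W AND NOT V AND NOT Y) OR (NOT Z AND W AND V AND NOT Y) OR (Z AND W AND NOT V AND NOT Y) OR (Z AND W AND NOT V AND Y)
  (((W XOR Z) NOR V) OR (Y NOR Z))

Yes, they are equivalent — the two output columns agree on all 16 assignments:
Z | W | V | Y | Expression 1 | Expression 2
-------------------------------------------
0 | 0 | 0 | 0 | 1 | 1
0 | 0 | 0 | 1 | 1 | 1
0 | 0 | 1 | 0 | 1 | 1
0 | 0 | 1 | 1 | 0 | 0
0 | 1 | 0 | 0 | 1 | 1
0 | 1 | 0 | 1 | 0 | 0
0 | 1 | 1 | 0 | 1 | 1
0 | 1 | 1 | 1 | 0 | 0
1 | 0 | 0 | 0 | 0 | 0
1 | 0 | 0 | 1 | 0 | 0
1 | 0 | 1 | 0 | 0 | 0
1 | 0 | 1 | 1 | 0 | 0
1 | 1 | 0 | 0 | 1 | 1
1 | 1 | 0 | 1 | 1 | 1
1 | 1 | 1 | 0 | 0 | 0
1 | 1 | 1 | 1 | 0 | 0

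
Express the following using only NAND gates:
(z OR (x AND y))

((z NAND z) NAND (((x NAND y) NAND (x NAND y)) NAND ((x NAND y) NAND (x NAND y))))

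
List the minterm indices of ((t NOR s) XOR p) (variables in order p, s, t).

Σm(0, 5, 6, 7) = (NOT p AND NOT s AND NOT t) OR (p AND NOT s AND t) OR (p AND s AND NOT t) OR (p AND s AND t)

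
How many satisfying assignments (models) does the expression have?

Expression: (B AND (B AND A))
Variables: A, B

Satisfying assignments: (1,1)
Count: 1 out of 4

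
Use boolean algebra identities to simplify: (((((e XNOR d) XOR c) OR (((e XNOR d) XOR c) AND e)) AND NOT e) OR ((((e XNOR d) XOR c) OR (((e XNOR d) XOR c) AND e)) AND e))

By distribution ((E AND v) OR (E AND NOT v) = E) then absorption (E OR (E AND v) = E):
= ((e XNOR d) XOR c)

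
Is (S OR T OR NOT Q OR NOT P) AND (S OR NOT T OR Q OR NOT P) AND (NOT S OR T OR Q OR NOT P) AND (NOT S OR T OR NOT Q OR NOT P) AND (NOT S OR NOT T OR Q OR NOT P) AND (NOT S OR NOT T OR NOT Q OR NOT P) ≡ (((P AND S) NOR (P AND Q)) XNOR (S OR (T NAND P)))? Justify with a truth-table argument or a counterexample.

Yes, they are equivalent — the two output columns agree on all 16 assignments:
S | T | Q | P | Expression 1 | Expression 2
-------------------------------------------
0 | 0 | 0 | 0 | 1 | 1
0 | 0 | 0 | 1 | 1 | 1
0 | 0 | 1 | 0 | 1 | 1
0 | 0 | 1 | 1 | 0 | 0
0 | 1 | 0 | 0 | 1 | 1
0 | 1 | 0 | 1 | 0 | 0
0 | 1 | 1 | 0 | 1 | 1
0 | 1 | 1 | 1 | 1 | 1
1 | 0 | 0 | 0 | 1 | 1
1 | 0 | 0 | 1 | 0 | 0
1 | 0 | 1 | 0 | 1 | 1
1 | 0 | 1 | 1 | 0 | 0
1 | 1 | 0 | 0 | 1 | 1
1 | 1 | 0 | 1 | 0 | 0
1 | 1 | 1 | 0 | 1 | 1
1 | 1 | 1 | 1 | 0 | 0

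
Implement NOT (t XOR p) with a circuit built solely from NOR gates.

(((((t NOR p) NOR (t NOR p)) NOR ((t NOR p) NOR (t NOR p))) NOR ((((t NOR t) NOR (p NOR p)) NOR ((t NOR t) NOR (p NOR p))) NOR (((t NOR t) NOR (p NOR p)) NOR ((t NOR t) NOR (p NOR p))))) NOR ((((t NOR p) NOR (t NOR p)) NOR ((t NOR p) NOR (t NOR p))) NOR ((((t NOR t) NOR (p NOR p)) NOR ((t NOR t) NOR (p NOR p))) NOR (((t NOR t) NOR (p NOR p)) NOR ((t NOR t) NOR (p NOR p))))))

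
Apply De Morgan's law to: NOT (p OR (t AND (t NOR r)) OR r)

NOT p AND NOT (t AND (t NOR r)) AND NOT r
De Morgan's: NOT(OR of terms) = AND of negations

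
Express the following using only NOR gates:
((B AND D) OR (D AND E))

((((B NOR B) NOR (D NOR D)) NOR ((D NOR D) NOR (E NOR E))) NOR (((B NOR B) NOR (D NOR D)) NOR ((D NOR D) NOR (E NOR E))))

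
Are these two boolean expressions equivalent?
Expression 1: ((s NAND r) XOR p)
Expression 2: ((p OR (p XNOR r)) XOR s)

No. Counterexample: with s=0, p=0, r=1, Expression 1 = 1 but Expression 2 = 0.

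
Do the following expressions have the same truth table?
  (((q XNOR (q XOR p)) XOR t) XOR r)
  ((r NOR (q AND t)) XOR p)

No. Counterexample: with t=1, r=0, p=0, q=0, Expression 1 = 0 but Expression 2 = 1.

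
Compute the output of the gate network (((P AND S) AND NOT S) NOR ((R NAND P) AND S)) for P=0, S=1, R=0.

Substituting: (((0 AND 1) AND NOT 1) NOR ((0 NAND 0) AND 1))
= 0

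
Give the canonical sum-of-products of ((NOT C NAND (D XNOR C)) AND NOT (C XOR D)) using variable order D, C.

Σm(3) = (D AND C)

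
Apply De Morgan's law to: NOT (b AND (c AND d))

NOT b OR NOT (c AND d)
De Morgan's: NOT(AND of terms) = OR of negations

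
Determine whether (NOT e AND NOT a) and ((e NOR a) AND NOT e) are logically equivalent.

Yes, they are equivalent — the two output columns agree on all 4 assignments:
e | a | Expression 1 | Expression 2
-----------------------------------
0 | 0 | 1 | 1
0 | 1 | 0 | 0
1 | 0 | 0 | 0
1 | 1 | 0 | 0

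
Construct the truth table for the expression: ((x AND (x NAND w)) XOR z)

z | x | w | Output
------------------
0 | 0 | 0 | 0
0 | 0 | 1 | 0
0 | 1 | 0 | 1
0 | 1 | 1 | 0
1 | 0 | 0 | 1
1 | 0 | 1 | 1
1 | 1 | 0 | 0
1 | 1 | 1 | 1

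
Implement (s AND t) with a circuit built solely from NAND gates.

((s NAND t) NAND (s NAND t))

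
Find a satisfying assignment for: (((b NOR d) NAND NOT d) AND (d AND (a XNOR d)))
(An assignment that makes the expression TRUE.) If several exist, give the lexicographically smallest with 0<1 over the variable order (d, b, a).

d=1, b=0, a=1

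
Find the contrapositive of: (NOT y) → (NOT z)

Contrapositive: z → y
Note: A statement and its contrapositive are logically equivalent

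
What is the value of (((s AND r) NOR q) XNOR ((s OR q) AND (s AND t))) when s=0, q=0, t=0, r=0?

Substituting: (((0 AND 0) NOR 0) XNOR ((0 OR 0) AND (0 AND 0)))
= 0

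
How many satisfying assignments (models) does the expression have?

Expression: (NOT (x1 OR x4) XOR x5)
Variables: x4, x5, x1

Satisfying assignments: (0,0,0), (0,1,1), (1,1,0), (1,1,1)
Count: 4 out of 8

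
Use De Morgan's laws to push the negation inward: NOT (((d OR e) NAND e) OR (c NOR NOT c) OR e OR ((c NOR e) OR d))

NOT ((d OR e) NAND e) AND NOT (c NOR NOT c) AND NOT e AND NOT ((c NOR e) OR d)
De Morgan's: NOT(OR of terms) = AND of negations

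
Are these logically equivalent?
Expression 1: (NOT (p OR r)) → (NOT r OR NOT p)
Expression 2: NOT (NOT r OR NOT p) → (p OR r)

Yes, Contrapositive is always equivalent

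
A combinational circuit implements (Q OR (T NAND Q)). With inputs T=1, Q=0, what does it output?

Substituting: (0 OR (1 NAND 0))
= 1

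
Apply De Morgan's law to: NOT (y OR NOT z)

NOT y AND z
De Morgan's: NOT(OR of terms) = AND of negations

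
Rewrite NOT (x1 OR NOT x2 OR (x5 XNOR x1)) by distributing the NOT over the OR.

NOT x1 AND x2 AND NOT (x5 XNOR x1)
De Morgan's: NOT(OR of terms) = AND of negations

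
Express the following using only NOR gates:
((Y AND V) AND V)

((((Y NOR Y) NOR (V NOR V)) NOR ((Y NOR Y) NOR (V NOR V))) NOR (V NOR V))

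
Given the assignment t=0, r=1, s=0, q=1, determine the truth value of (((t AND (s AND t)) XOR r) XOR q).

Substituting: (((0 AND (0 AND 0)) XOR 1) XOR 1)
= 0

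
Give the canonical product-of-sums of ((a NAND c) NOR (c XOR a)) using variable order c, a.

ΠM(0, 1, 2) = (c OR a) AND (c OR NOT a) AND (NOT c OR a)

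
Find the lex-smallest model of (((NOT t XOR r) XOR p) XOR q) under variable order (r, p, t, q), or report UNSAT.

r=0, p=0, t=0, q=0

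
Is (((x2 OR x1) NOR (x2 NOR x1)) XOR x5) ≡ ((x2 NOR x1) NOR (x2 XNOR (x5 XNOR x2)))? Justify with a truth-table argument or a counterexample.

No. Counterexample: with x2=0, x1=0, x5=1, Expression 1 = 1 but Expression 2 = 0.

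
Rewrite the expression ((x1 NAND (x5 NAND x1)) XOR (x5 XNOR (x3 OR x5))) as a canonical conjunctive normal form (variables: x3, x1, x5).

(x3 OR x1 OR x5) AND (x3 OR x1 OR NOT x5) AND (x3 OR NOT x1 OR NOT x5) AND (NOT x3 OR x1 OR NOT x5) AND (NOT x3 OR NOT x1 OR x5) AND (NOT x3 OR NOT x1 OR NOT x5)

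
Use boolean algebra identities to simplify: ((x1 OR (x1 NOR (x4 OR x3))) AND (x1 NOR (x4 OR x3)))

By absorption (E AND (E OR v) = E):
= (x1 NOR (x4 OR x3))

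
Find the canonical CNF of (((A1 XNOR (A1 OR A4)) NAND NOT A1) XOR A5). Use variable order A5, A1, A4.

(A5 OR A1 OR A4) AND (NOT A5 OR A1 OR NOT A4) AND (NOT A5 OR NOT A1 OR A4) AND (NOT A5 OR NOT A1 OR NOT A4)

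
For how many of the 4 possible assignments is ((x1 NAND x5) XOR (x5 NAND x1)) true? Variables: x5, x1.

No assignment satisfies the expression.
Count: 0 out of 4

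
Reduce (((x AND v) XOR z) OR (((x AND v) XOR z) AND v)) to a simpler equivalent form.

By absorption (E OR (E AND v) = E):
= ((x AND v) XOR z)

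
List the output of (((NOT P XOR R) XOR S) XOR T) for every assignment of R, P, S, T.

R | P | S | T | Output
----------------------
0 | 0 | 0 | 0 | 1
0 | 0 | 0 | 1 | 0
0 | 0 | 1 | 0 | 0
0 | 0 | 1 | 1 | 1
0 | 1 | 0 | 0 | 0
0 | 1 | 0 | 1 | 1
0 | 1 | 1 | 0 | 1
0 | 1 | 1 | 1 | 0
1 | 0 | 0 | 0 | 0
1 | 0 | 0 | 1 | 1
1 | 0 | 1 | 0 | 1
1 | 0 | 1 | 1 | 0
1 | 1 | 0 | 0 | 1
1 | 1 | 0 | 1 | 0
1 | 1 | 1 | 0 | 0
1 | 1 | 1 | 1 | 1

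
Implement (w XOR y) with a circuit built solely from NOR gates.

((((w NOR y) NOR (w NOR y)) NOR ((w NOR y) NOR (w NOR y))) NOR ((((w NOR w) NOR (y NOR y)) NOR ((w NOR w) NOR (y NOR y))) NOR (((w NOR w) NOR (y NOR y)) NOR ((w NOR w) NOR (y NOR y)))))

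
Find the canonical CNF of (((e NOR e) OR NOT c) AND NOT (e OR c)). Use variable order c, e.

(c OR NOT e) AND (NOT c OR e) AND (NOT c OR NOT e)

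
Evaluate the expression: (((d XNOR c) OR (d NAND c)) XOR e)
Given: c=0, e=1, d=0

Substituting: (((0 XNOR 0) OR (0 NAND 0)) XOR 1)
= 0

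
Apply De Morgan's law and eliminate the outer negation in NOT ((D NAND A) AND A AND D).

NOT (D NAND A) OR NOT A OR NOT D
De Morgan's: NOT(AND of terms) = OR of negations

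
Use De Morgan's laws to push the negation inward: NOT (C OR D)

NOT C AND NOT D
De Morgan's: NOT(OR of terms) = AND of negations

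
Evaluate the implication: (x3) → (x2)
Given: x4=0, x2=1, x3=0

Antecedent (x3) = 0; consequent (x2) = 1.
0 → 1 = 1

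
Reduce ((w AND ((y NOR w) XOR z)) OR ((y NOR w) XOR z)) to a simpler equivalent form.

By absorption (E OR (E AND v) = E):
= ((y NOR w) XOR z)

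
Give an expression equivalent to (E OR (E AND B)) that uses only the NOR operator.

((E NOR ((E NOR E) NOR (B NOR B))) NOR (E NOR ((E NOR E) NOR (B NOR B))))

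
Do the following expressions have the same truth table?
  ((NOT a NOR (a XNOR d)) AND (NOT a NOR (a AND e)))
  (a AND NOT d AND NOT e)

Yes, they are equivalent — the two output columns agree on all 8 assignments:
a | d | e | Expression 1 | Expression 2
---------------------------------------
0 | 0 | 0 | 0 | 0
0 | 0 | 1 | 0 | 0
0 | 1 | 0 | 0 | 0
0 | 1 | 1 | 0 | 0
1 | 0 | 0 | 1 | 1
1 | 0 | 1 | 0 | 0
1 | 1 | 0 | 0 | 0
1 | 1 | 1 | 0 | 0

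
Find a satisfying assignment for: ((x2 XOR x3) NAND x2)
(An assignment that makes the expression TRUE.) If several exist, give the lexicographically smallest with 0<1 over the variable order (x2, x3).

x2=0, x3=0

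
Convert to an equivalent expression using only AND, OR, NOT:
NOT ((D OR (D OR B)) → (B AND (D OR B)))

(D OR (D OR B)) AND NOT (B AND (D OR B))
(Negated implication: NOT(A → B) = A AND NOT B)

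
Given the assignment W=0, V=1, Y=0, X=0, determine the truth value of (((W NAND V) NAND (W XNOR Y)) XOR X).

Substituting: (((0 NAND 1) NAND (0 XNOR 0)) XOR 0)
= 0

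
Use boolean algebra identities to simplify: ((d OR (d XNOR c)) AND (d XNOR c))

By absorption (E AND (E OR v) = E):
= (d XNOR c)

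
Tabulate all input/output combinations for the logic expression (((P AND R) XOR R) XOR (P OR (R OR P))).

R | P | Output
--------------
0 | 0 | 0
0 | 1 | 1
1 | 0 | 0
1 | 1 | 1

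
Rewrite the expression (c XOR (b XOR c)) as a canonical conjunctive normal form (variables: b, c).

(b OR c) AND (b OR NOT c)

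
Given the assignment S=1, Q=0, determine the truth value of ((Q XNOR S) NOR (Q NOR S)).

Substituting: ((0 XNOR 1) NOR (0 NOR 1))
= 1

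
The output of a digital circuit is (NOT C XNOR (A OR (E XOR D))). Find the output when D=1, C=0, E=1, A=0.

Substituting: (NOT 0 XNOR (0 OR (1 XOR 1)))
= 0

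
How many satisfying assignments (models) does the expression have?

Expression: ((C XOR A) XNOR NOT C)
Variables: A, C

Satisfying assignments: (1,0), (1,1)
Count: 2 out of 4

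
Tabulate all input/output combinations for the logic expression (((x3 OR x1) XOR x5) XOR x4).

x5 | x1 | x3 | x4 | Output
--------------------------
0 | 0 | 0 | 0 | 0
0 | 0 | 0 | 1 | 1
0 | 0 | 1 | 0 | 1
0 | 0 | 1 | 1 | 0
0 | 1 | 0 | 0 | 1
0 | 1 | 0 | 1 | 0
0 | 1 | 1 | 0 | 1
0 | 1 | 1 | 1 | 0
1 | 0 | 0 | 0 | 1
1 | 0 | 0 | 1 | 0
1 | 0 | 1 | 0 | 0
1 | 0 | 1 | 1 | 1
1 | 1 | 0 | 0 | 0
1 | 1 | 0 | 1 | 1
1 | 1 | 1 | 0 | 0
1 | 1 | 1 | 1 | 1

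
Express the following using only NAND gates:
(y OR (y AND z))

((y NAND y) NAND (((y NAND z) NAND (y NAND z)) NAND ((y NAND z) NAND (y NAND z))))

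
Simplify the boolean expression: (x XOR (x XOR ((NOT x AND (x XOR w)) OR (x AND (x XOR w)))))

By XOR self-cancellation ((E XOR v) XOR v = E) then distribution ((E AND v) OR (E AND NOT v) = E):
= (x XOR w)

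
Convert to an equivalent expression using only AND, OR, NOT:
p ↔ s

(p AND s) OR (NOT p AND NOT s)
(Biconditional = both true or both false)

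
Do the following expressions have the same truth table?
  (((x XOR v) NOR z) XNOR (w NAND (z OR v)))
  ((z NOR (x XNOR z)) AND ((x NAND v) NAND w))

No. Counterexample: with w=0, x=0, z=0, v=0, Expression 1 = 1 but Expression 2 = 0.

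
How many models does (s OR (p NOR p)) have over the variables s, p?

Satisfying assignments: (0,0), (1,0), (1,1)
Count: 3 out of 4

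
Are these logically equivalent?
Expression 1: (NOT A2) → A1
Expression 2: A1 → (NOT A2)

No, Converse is not equivalent to original (counterexample: A2=0, A1=0, A3=0)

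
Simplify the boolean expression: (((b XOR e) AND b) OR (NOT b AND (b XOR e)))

By distribution ((E AND v) OR (E AND NOT v) = E):
= (b XOR e)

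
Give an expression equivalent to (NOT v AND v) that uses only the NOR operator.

(((v NOR v) NOR (v NOR v)) NOR (v NOR v))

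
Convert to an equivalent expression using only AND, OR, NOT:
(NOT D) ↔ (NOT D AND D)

((NOT D) AND (NOT D AND D)) OR (D AND NOT (NOT D AND D))
(Biconditional = both true or both false)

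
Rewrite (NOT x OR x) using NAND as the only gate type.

(((x NAND x) NAND (x NAND x)) NAND (x NAND x))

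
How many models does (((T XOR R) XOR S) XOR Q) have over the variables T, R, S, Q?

Satisfying assignments: (0,0,0,1), (0,0,1,0), (0,1,0,0), (0,1,1,1), (1,0,0,0), (1,0,1,1), (1,1,0,1), (1,1,1,0)
Count: 8 out of 16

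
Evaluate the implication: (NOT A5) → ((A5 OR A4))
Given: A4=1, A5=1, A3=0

Antecedent (NOT A5) = 0; consequent ((A5 OR A4)) = 1.
0 → 1 = 1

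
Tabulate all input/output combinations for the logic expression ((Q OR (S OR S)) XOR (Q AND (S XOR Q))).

S | Q | Output
--------------
0 | 0 | 0
0 | 1 | 0
1 | 0 | 1
1 | 1 | 1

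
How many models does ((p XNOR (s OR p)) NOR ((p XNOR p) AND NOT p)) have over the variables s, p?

No assignment satisfies the expression.
Count: 0 out of 4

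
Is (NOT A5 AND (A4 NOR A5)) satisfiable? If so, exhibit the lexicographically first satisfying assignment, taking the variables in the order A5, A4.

A5=0, A4=0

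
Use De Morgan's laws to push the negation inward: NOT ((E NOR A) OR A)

NOT (E NOR A) AND NOT A
De Morgan's: NOT(OR of terms) = AND of negations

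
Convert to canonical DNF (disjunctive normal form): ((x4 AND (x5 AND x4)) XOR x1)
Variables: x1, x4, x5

(NOT x1 AND x4 AND x5) OR (x1 AND NOT x4 AND NOT x5) OR (x1 AND NOT x4 AND x5) OR (x1 AND x4 AND NOT x5)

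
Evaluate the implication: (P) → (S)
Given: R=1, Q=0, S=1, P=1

Antecedent (P) = 1; consequent (S) = 1.
1 → 1 = 1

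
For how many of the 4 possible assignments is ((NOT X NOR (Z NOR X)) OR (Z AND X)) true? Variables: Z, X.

Satisfying assignments: (0,1), (1,1)
Count: 2 out of 4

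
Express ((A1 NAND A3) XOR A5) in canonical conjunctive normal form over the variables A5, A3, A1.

(A5 OR NOT A3 OR NOT A1) AND (NOT A5 OR A3 OR A1) AND (NOT A5 OR A3 OR NOT A1) AND (NOT A5 OR NOT A3 OR A1)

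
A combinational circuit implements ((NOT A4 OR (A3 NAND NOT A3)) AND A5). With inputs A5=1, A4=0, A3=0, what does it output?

Substituting: ((NOT 0 OR (0 NAND NOT 0)) AND 1)
= 1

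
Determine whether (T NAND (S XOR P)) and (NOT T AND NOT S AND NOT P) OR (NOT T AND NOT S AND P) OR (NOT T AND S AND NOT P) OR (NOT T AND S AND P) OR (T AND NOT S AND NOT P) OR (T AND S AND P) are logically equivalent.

Yes, they are equivalent — the two output columns agree on all 8 assignments:
T | S | P | Expression 1 | Expression 2
---------------------------------------
0 | 0 | 0 | 1 | 1
0 | 0 | 1 | 1 | 1
0 | 1 | 0 | 1 | 1
0 | 1 | 1 | 1 | 1
1 | 0 | 0 | 1 | 1
1 | 0 | 1 | 0 | 0
1 | 1 | 0 | 0 | 0
1 | 1 | 1 | 1 | 1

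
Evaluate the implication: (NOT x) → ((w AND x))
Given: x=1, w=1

Antecedent (NOT x) = 0; consequent ((w AND x)) = 1.
0 → 1 = 1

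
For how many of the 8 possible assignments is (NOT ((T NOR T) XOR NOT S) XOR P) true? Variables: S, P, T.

Satisfying assignments: (0,0,0), (0,1,1), (1,0,1), (1,1,0)
Count: 4 out of 8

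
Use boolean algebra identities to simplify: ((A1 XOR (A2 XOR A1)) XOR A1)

By XOR self-cancellation ((E XOR v) XOR v = E):
= (A2 XOR A1)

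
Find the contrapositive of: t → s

Contrapositive: NOT s → NOT t
Note: A statement and its contrapositive are logically equivalent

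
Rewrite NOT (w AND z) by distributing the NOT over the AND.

NOT w OR NOT z
De Morgan's: NOT(AND of terms) = OR of negations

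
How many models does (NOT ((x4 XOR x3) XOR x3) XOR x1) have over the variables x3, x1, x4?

Satisfying assignments: (0,0,0), (0,1,1), (1,0,0), (1,1,1)
Count: 4 out of 8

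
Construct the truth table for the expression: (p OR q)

p | q | Output
--------------
0 | 0 | 0
0 | 1 | 1
1 | 0 | 1
1 | 1 | 1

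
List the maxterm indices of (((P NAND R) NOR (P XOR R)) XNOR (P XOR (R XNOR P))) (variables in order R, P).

ΠM(0, 1, 3) = (R OR P) AND (R OR NOT P) AND (NOT R OR NOT P)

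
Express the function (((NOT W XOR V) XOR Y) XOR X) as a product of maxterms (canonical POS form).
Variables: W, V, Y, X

ΠM(1, 2, 4, 7, 8, 11, 13, 14) = (W OR V OR Y OR NOT X) AND (W OR V OR NOT Y OR X) AND (W OR NOT V OR Y OR X) AND (W OR NOT V OR NOT Y OR NOT X) AND (NOT W OR V OR Y OR X) AND (NOT W OR V OR NOT Y OR NOT X) AND (NOT W OR NOT V OR Y OR NOT X) AND (NOT W OR NOT V OR NOT Y OR X)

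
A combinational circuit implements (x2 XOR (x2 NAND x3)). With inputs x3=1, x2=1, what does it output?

Substituting: (1 XOR (1 NAND 1))
= 1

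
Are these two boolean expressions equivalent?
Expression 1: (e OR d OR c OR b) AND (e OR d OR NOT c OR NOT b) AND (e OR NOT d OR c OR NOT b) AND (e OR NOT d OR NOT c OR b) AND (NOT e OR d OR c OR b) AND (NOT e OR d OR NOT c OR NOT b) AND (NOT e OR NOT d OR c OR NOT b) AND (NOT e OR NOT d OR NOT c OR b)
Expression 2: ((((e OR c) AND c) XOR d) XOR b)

Yes, they are equivalent — the two output columns agree on all 16 assignments:
e | d | c | b | Expression 1 | Expression 2
-------------------------------------------
0 | 0 | 0 | 0 | 0 | 0
0 | 0 | 0 | 1 | 1 | 1
0 | 0 | 1 | 0 | 1 | 1
0 | 0 | 1 | 1 | 0 | 0
0 | 1 | 0 | 0 | 1 | 1
0 | 1 | 0 | 1 | 0 | 0
0 | 1 | 1 | 0 | 0 | 0
0 | 1 | 1 | 1 | 1 | 1
1 | 0 | 0 | 0 | 0 | 0
1 | 0 | 0 | 1 | 1 | 1
1 | 0 | 1 | 0 | 1 | 1
1 | 0 | 1 | 1 | 0 | 0
1 | 1 | 0 | 0 | 1 | 1
1 | 1 | 0 | 1 | 0 | 0
1 | 1 | 1 | 0 | 0 | 0
1 | 1 | 1 | 1 | 1 | 1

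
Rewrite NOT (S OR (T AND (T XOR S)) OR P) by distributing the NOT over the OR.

NOT S AND NOT (T AND (T XOR S)) AND NOT P
De Morgan's: NOT(OR of terms) = AND of negations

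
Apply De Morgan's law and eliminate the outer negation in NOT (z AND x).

NOT z OR NOT x
De Morgan's: NOT(AND of terms) = OR of negations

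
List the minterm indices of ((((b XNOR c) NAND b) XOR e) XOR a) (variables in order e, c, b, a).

Σm(0, 2, 4, 7, 9, 11, 13, 14) = (NOT e AND NOT c AND NOT b AND NOT a) OR (NOT e AND NOT c AND b AND NOT a) OR (NOT e AND c AND NOT b AND NOT a) OR (NOT e AND c AND b AND a) OR (e AND NOT c AND NOT b AND a) OR (e AND NOT c AND b AND a) OR (e AND c AND NOT b AND a) OR (e AND c AND b AND NOT a)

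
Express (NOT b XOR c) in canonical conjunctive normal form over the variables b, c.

(b OR NOT c) AND (NOT b OR c)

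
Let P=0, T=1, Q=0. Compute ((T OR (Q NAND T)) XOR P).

Substituting: ((1 OR (0 NAND 1)) XOR 0)
= 1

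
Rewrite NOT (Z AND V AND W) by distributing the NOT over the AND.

NOT Z OR NOT V OR NOT W
De Morgan's: NOT(AND of terms) = OR of negations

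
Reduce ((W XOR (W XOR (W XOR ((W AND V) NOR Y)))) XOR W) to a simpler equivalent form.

By XOR self-cancellation ((E XOR v) XOR v = E) then XOR self-cancellation ((E XOR v) XOR v = E):
= ((W AND V) NOR Y)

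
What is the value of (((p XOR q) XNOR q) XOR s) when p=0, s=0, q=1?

Substituting: (((0 XOR 1) XNOR 1) XOR 0)
= 1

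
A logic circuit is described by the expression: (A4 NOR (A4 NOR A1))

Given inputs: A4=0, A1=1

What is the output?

Substituting: (0 NOR (0 NOR 1))
= 1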